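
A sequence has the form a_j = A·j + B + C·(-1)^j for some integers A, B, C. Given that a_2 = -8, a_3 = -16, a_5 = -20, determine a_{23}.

-56

The three given values yield: 2A + B + C = -8; 3A + B - C = -16; 5A + B - C = -20.
Subtracting the first from the second: A - 2C = -8.
Subtracting the second from the third: 2A = -4.
Solving: C = 3, A = -2, then B = -7.
Hence a_{23} = -2·23 + (-7) + 3·(-1) = -56.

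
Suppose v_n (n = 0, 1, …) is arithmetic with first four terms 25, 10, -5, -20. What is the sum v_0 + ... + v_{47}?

Common difference d = -15.
v_n = 25 + (n - 0)·(-15).
v_{47} = -680; S = 48·(25 + (-680))/2 = -15720.

-15720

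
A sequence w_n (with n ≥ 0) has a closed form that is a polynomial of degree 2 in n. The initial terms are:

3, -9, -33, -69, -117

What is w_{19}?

-2277

1st diffs: -12, -24, -36, -48.
2nd diffs: -12, -12, -12 (constant).
Newton forward-difference form: w_n = 3 + (-12)·C(n,1) + (-12)·C(n,2).
At n = 19: n = 19, so w_{19} = 3 - 228 - 2052 = -2277.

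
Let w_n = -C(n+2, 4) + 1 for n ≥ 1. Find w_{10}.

-494

C(12, 4) = 495, so w_{10} = -494.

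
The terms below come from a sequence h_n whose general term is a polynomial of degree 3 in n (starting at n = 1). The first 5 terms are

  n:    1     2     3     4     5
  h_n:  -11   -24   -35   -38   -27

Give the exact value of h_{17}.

3381

1st diffs: -13, -11, -3, 11.
2nd diffs: 2, 8, 14.
3rd diffs: 6, 6 (constant).
Newton forward-difference form: h_n = -11 + (-13)·C(n-1,1) + 2·C(n-1,2) + 6·C(n-1,3).
At n = 17: n-1 = 16, so h_{17} = -11 - 208 + 240 + 3360 = 3381.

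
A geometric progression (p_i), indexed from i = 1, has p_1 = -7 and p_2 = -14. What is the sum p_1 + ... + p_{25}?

-234881017

Common ratio r = 2.
p_i = (-7)·2^(i-1).
S = (-7)·(2^25 - 1)/(2 - 1) = (-7)·(33554432 - 1)/(1) = -234881017.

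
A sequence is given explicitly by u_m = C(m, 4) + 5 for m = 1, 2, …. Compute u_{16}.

1825

C(16, 4) = 1820, so u_{16} = 1825.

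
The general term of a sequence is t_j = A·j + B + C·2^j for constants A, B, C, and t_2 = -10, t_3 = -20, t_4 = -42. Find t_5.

-88

At j = 2, 3, 4: 2A + B + 4C = -10; 3A + B + 8C = -20; 4A + B + 16C = -42.
Subtracting the first from the second: A + 4C = -10.
Subtracting the second from the third: A + 8C = -22.
Solving: C = -3, A = 2, then B = -2.
So t_j = 2·j + (-2) + (-3)·2^j; at j=5 this is -88.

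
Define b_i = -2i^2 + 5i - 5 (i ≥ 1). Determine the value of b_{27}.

b_{27} = -2·27^2 + 5·27 - 5 = -1328.

-1328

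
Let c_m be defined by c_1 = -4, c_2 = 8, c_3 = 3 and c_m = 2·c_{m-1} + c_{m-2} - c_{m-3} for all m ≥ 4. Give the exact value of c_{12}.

Applying the relation repeatedly:
c_4 = 18  c_5 = 31  c_6 = 77  c_7 = 167  c_8 = 380  c_9 = 850  c_{10} = 1913  c_{11} = 4296  c_{12} = 9655.

9655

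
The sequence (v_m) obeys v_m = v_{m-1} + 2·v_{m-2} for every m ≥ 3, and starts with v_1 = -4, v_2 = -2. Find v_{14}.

-16382

Step forward from the initial values:
v_3 = -10;  v_4 = -14;  v_5 = -34;  …;  v_{11} = -2050;  v_{12} = -4094;  v_{13} = -8194;  v_{14} = -16382.
(Characteristic roots are 2 and -1.)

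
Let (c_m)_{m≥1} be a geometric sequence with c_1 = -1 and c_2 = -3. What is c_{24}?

Common ratio r = 3.
c_m = (-1)·3^(m-1).
c_{24} = (-1)·3^23 = -94143178827.

-94143178827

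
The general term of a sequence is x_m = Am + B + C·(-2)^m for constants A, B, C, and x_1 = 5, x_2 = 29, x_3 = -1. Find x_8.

Write the equations: A + B - 2C = 5; 2A + B + 4C = 29; 3A + B - 8C = -1.
Subtracting the first from the second: A + 6C = 24.
Subtracting the second from the third: A - 12C = -30.
Solving: C = 3, A = 6, then B = 5.
Therefore x_8 = 48 + 5 + 3·256 = 821.

821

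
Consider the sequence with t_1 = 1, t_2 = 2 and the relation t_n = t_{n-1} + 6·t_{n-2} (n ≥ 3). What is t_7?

596

Applying the relation repeatedly:
t_3 = 8;  t_4 = 20;  t_5 = 68;  t_6 = 188;  t_7 = 596.
(Characteristic roots are 3 and -2.)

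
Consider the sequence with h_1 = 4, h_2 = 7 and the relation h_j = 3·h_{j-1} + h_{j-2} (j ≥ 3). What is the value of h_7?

Step forward from the initial values:
h_3 = 25; h_4 = 82; h_5 = 271; h_6 = 895; h_7 = 2956.

2956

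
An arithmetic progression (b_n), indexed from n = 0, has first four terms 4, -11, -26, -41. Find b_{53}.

Common difference d = -15.
b_n = 4 + (n - 0)·(-15).
b_{53} = 4 + 53·(-15) = -791.

-791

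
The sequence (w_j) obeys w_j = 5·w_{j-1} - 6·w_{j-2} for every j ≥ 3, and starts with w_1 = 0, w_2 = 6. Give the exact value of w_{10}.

115026

w_3 = 30;  w_4 = 114;  w_5 = 390;  w_6 = 1266;  w_7 = 3990;  w_8 = 12354;  w_9 = 37830;  w_{10} = 115026.
(Characteristic roots are 3 and 2.)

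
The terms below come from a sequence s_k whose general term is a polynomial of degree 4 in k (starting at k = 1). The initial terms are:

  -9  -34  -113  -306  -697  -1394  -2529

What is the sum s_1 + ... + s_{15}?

-181302

1st diffs: -25, -79, -193, -391, -697, -1135.
2nd diffs: -54, -114, -198, -306, -438.
3rd diffs: -60, -84, -108, -132.
4th diffs: -24, -24, -24 (constant).
Newton forward-difference form: s_k = -9 + (-25)·C(k-1,1) + (-54)·C(k-1,2) + (-60)·C(k-1,3) + (-24)·C(k-1,4).
Continuing: …, -4258, -6761, -10242, -14929, …, s_{15} = -51137.
Summing k = 1..15 (15 terms) gives -181302.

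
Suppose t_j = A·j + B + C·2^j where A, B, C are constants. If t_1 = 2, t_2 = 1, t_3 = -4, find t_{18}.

-524231

Plug in j = 1, 2, 3: A + B + 2C = 2; 2A + B + 4C = 1; 3A + B + 8C = -4.
Subtracting the first from the second: A + 2C = -1.
Subtracting the second from the third: A + 4C = -5.
Solving: C = -2, A = 3, then B = 3.
So t_j = 3·j + 3 + (-2)·2^j; at j=18 this is -524231.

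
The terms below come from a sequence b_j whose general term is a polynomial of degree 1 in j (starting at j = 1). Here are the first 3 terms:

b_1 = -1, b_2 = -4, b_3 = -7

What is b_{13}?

1st diffs: -3, -3 (constant).
So b_j = -3j + 2.
Evaluating at j = 13 gives b_{13} = -37.

-37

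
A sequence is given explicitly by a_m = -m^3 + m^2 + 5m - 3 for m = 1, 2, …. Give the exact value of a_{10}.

a_{10} = -1·10^3 + 1·10^2 + 5·10 - 3 = -853.

-853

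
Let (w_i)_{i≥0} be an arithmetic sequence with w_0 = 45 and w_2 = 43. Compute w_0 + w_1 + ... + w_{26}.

864

Common difference d = (43 - 45) / (2 - 0) = -1.
w_i = 45 + (i - 0)·(-1).
w_{26} = 19; S = 27·(45 + 19)/2 = 864.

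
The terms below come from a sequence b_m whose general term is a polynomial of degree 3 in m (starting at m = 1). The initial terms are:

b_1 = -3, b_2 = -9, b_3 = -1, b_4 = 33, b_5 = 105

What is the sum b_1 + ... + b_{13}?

1st diffs: -6, 8, 34, 72.
2nd diffs: 14, 26, 38.
3rd diffs: 12, 12 (constant).
Newton forward-difference form: b_m = -3 + (-6)·C(m-1,1) + 14·C(m-1,2) + 12·C(m-1,3).
Continuing: …, 227, 411, 669, 1013, …, b_{13} = 3489.
Summing m = 1..13 (13 terms) gives 12077.

12077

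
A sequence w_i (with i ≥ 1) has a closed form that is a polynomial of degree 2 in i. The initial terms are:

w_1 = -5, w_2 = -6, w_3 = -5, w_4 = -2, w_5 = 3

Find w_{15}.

163

1st diffs: -1, 1, 3, 5.
2nd diffs: 2, 2, 2 (constant).
So w_i = i^2 - 4i - 2.
Evaluating at i = 15 gives w_{15} = 163.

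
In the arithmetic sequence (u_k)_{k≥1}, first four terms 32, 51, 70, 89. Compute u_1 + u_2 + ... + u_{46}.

Common difference d = 19.
u_k = 32 + (k - 1)·19.
u_{46} = 887; S = 46·(32 + 887)/2 = 21137.

21137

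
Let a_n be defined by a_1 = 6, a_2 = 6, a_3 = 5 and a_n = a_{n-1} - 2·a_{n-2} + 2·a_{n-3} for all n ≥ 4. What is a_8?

Step forward from the initial values:
a_4 = 5  a_5 = 7  a_6 = 7  a_7 = 3  a_8 = 3.

3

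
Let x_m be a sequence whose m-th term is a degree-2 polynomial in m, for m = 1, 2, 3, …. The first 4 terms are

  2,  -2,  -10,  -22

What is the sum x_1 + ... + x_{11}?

-858

1st diffs: -4, -8, -12.
2nd diffs: -4, -4 (constant).
Newton forward-difference form: x_m = 2 + (-4)·C(m-1,1) + (-4)·C(m-1,2).
Continuing: …, -38, -58, -82, -110, …, x_{11} = -218.
Summing m = 1..11 (11 terms) gives -858.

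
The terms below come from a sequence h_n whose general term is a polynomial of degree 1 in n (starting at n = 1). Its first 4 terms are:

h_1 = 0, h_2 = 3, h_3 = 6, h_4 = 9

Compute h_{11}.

30

1st diffs: 3, 3, 3 (constant).
So h_n = 3n - 3.
Evaluating at n = 11 gives h_{11} = 30.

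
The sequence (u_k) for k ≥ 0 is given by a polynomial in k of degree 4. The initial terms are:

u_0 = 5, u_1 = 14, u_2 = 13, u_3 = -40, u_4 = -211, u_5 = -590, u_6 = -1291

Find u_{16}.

-68251

1st diffs: 9, -1, -53, -171, -379, -701.
2nd diffs: -10, -52, -118, -208, -322.
3rd diffs: -42, -66, -90, -114.
4th diffs: -24, -24, -24 (constant).
So u_k = -k^4 - k^3 + 5k^2 + 6k + 5.
Evaluating at k = 16 gives u_{16} = -68251.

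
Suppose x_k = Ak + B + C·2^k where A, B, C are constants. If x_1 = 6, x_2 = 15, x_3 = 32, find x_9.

2054

Write the equations: A + B + 2C = 6; 2A + B + 4C = 15; 3A + B + 8C = 32.
Subtracting the first from the second: A + 2C = 9.
Subtracting the second from the third: A + 4C = 17.
Solving: C = 4, A = 1, then B = -3.
So x_k = 1·k + (-3) + 4·2^k; at k=9 this is 2054.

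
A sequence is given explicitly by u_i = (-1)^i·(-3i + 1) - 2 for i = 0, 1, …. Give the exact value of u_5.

(-1)^5 = -1; -3i + 1 at i=5 is -14; so u_5 = 12.

12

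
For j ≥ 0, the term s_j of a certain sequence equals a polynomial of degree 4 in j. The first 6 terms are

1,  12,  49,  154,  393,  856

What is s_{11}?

16402

1st diffs: 11, 37, 105, 239, 463.
2nd diffs: 26, 68, 134, 224.
3rd diffs: 42, 66, 90.
4th diffs: 24, 24 (constant).
So s_j = j^4 + j^3 + 3j^2 + 6j + 1.
Evaluating at j = 11 gives s_{11} = 16402.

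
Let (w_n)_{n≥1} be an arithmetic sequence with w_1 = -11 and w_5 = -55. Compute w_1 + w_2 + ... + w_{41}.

-9471

Common difference d = (-55 - (-11)) / (5 - 1) = -11.
w_n = -11 + (n - 1)·(-11).
w_{41} = -451; S = 41·(-11 + (-451))/2 = -9471.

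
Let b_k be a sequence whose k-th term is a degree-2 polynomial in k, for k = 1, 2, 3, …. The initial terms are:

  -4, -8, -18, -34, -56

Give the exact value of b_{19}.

-994

1st diffs: -4, -10, -16, -22.
2nd diffs: -6, -6, -6 (constant).
So b_k = -3k^2 + 5k - 6.
Evaluating at k = 19 gives b_{19} = -994.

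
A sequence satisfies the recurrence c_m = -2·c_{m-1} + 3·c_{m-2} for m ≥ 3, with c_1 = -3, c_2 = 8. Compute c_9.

-18043

Applying the relation repeatedly:
c_3 = -25, c_4 = 74, c_5 = -223, c_6 = 668, c_7 = -2005, c_8 = 6014, c_9 = -18043.
(Characteristic roots are 1 and -3.)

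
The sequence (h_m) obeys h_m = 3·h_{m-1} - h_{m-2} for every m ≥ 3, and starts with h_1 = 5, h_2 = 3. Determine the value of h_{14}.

132339

Compute successive terms:
h_3 = 4; h_4 = 9; h_5 = 23; …; h_{11} = 7375; h_{12} = 19308; h_{13} = 50549; h_{14} = 132339.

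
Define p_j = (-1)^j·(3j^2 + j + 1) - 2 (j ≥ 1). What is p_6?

(-1)^6 = 1; 3j^2 + j + 1 at j=6 is 115; so p_6 = 113.

113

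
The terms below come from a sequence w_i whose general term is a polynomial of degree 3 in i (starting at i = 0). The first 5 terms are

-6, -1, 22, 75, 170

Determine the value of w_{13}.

1st diffs: 5, 23, 53, 95.
2nd diffs: 18, 30, 42.
3rd diffs: 12, 12 (constant).
Newton forward-difference form: w_i = -6 + 5·C(i,1) + 18·C(i,2) + 12·C(i,3).
At i = 13: i = 13, so w_{13} = -6 + 65 + 1404 + 3432 = 4895.

4895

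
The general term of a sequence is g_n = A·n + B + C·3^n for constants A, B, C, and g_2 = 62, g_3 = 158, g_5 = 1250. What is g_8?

32858

At n = 2, 3, 5: 2A + B + 9C = 62; 3A + B + 27C = 158; 5A + B + 243C = 1250.
Subtracting the first from the second: A + 18C = 96.
Subtracting the second from the third: 2A + 216C = 1092.
Solving: C = 5, A = 6, then B = 5.
So g_n = 6·n + 5 + 5·3^n; at n=8 this is 32858.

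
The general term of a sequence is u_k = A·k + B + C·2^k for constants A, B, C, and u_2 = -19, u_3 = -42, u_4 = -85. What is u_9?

-2580

Plug in k = 2, 3, 4: 2A + B + 4C = -19; 3A + B + 8C = -42; 4A + B + 16C = -85.
Subtracting the first from the second: A + 4C = -23.
Subtracting the second from the third: A + 8C = -43.
Solving: C = -5, A = -3, then B = 7.
Therefore u_9 = -27 + 7 + (-5)·512 = -2580.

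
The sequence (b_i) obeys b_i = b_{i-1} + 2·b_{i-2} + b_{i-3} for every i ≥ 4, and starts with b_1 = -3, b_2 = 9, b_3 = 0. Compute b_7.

117

Compute successive terms:
b_4 = 15, b_5 = 24, b_6 = 54, b_7 = 117.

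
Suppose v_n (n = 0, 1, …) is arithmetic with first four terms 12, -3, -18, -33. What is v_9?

Common difference d = -15.
v_n = 12 + (n - 0)·(-15).
v_9 = 12 + 9·(-15) = -123.

-123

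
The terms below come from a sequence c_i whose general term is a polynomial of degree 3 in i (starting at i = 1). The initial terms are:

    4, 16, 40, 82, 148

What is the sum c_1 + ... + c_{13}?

8710

1st diffs: 12, 24, 42, 66.
2nd diffs: 12, 18, 24.
3rd diffs: 6, 6 (constant).
Newton forward-difference form: c_i = 4 + 12·C(i-1,1) + 12·C(i-1,2) + 6·C(i-1,3).
Continuing: …, 244, 376, 550, 772, …, c_{13} = 2260.
Summing i = 1..13 (13 terms) gives 8710.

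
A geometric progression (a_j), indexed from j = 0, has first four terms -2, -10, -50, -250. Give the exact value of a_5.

-6250

Common ratio r = 5.
a_j = (-2)·5^(j-0).
a_5 = (-2)·5^5 = -6250.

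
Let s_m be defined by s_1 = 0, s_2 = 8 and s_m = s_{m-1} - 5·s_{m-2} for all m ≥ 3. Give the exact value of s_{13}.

s_3 = 8;  s_4 = -32;  s_5 = -72;  …;  s_{10} = -2272;  s_{11} = 8888;  s_{12} = 20248;  s_{13} = -24192.

-24192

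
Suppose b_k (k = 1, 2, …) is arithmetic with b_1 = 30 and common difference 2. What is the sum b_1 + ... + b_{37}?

b_k = 30 + (k - 1)·2.
b_{37} = 102; S = 37·(30 + 102)/2 = 2442.

2442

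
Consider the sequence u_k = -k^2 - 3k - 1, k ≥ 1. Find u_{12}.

-181

u_{12} = -1·12^2 - 3·12 - 1 = -181.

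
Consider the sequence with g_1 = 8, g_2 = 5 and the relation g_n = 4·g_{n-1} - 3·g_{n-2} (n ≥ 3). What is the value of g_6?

Compute successive terms:
g_3 = -4  g_4 = -31  g_5 = -112  g_6 = -355.
(Characteristic roots are 3 and 1.)

-355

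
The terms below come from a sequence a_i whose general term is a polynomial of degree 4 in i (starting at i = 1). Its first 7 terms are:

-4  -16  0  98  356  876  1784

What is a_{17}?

77084

1st diffs: -12, 16, 98, 258, 520, 908.
2nd diffs: 28, 82, 160, 262, 388.
3rd diffs: 54, 78, 102, 126.
4th diffs: 24, 24, 24 (constant).
So a_i = i^4 - i^3 - 5i^2 - 5i + 6.
Evaluating at i = 17 gives a_{17} = 77084.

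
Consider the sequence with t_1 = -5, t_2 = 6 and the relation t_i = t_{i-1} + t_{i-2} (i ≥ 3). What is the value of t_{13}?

Compute successive terms:
t_3 = 1; t_4 = 7; t_5 = 8; …; t_{10} = 99; t_{11} = 160; t_{12} = 259; t_{13} = 419.

419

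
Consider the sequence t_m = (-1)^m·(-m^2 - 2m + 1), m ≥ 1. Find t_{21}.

482

(-1)^21 = -1; -m^2 - 2m + 1 at m=21 is -482; so t_{21} = 482.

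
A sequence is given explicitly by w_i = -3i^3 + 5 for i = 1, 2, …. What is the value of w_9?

-2182

w_9 = -3·9^3 + 5 = -2182.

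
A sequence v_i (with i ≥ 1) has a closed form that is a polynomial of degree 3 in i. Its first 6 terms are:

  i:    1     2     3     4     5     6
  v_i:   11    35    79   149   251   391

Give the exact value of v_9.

1099

1st diffs: 24, 44, 70, 102, 140.
2nd diffs: 20, 26, 32, 38.
3rd diffs: 6, 6, 6 (constant).
Newton forward-difference form: v_i = 11 + 24·C(i-1,1) + 20·C(i-1,2) + 6·C(i-1,3).
At i = 9: i-1 = 8, so v_9 = 11 + 192 + 560 + 336 = 1099.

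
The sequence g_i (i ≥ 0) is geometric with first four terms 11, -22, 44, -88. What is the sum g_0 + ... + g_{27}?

Common ratio r = -2.
g_i = 11·(-2)^(i-0).
S = 11·((-2)^28 - 1)/(-2 - 1) = 11·(268435456 - 1)/(-3) = -984263335.

-984263335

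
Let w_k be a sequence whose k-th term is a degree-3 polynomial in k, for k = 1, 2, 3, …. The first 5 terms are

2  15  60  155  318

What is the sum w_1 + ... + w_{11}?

1st diffs: 13, 45, 95, 163.
2nd diffs: 32, 50, 68.
3rd diffs: 18, 18 (constant).
So w_k = 3k^3 - 2k^2 - 2k + 3.
Continuing: …, 567, 920, 1395, 2010, …, w_{11} = 3732.
Summing k = 1..11 (11 terms) gives 11957.

11957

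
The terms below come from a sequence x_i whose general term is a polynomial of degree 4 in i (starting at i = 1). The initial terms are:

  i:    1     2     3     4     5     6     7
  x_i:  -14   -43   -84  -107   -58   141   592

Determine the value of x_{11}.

7796

1st diffs: -29, -41, -23, 49, 199, 451.
2nd diffs: -12, 18, 72, 150, 252.
3rd diffs: 30, 54, 78, 102.
4th diffs: 24, 24, 24 (constant).
Newton forward-difference form: x_i = -14 + (-29)·C(i-1,1) + (-12)·C(i-1,2) + 30·C(i-1,3) + 24·C(i-1,4).
At i = 11: i-1 = 10, so x_{11} = -14 - 290 - 540 + 3600 + 5040 = 7796.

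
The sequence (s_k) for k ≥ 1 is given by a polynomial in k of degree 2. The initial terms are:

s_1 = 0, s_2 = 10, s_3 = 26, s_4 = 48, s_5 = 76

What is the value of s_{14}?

1st diffs: 10, 16, 22, 28.
2nd diffs: 6, 6, 6 (constant).
Newton forward-difference form: s_k = 10·C(k-1,1) + 6·C(k-1,2).
At k = 14: k-1 = 13, so s_{14} = 130 + 468 = 598.

598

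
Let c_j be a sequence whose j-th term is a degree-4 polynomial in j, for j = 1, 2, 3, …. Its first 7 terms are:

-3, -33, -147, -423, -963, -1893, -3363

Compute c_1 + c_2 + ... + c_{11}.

1st diffs: -30, -114, -276, -540, -930, -1470.
2nd diffs: -84, -162, -264, -390, -540.
3rd diffs: -78, -102, -126, -150.
4th diffs: -24, -24, -24 (constant).
Newton forward-difference form: c_j = -3 + (-30)·C(j-1,1) + (-84)·C(j-1,2) + (-78)·C(j-1,3) + (-24)·C(j-1,4).
Continuing: -5547, -8643, -12873, -18483.
Summing j = 1..11 (11 terms) gives -52371.

-52371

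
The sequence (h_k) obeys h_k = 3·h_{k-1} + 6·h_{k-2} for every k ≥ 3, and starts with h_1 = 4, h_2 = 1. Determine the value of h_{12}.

h_3 = 27, h_4 = 87, h_5 = 423, h_6 = 1791, h_7 = 7911, h_8 = 34479, h_9 = 150903, h_{10} = 659583, h_{11} = 2884167, h_{12} = 12609999.

12609999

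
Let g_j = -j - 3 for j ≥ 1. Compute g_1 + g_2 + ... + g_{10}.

Over j = 1..10: Σj = 55.
Total = (-1)·55 + (-3)·10 = -85.

-85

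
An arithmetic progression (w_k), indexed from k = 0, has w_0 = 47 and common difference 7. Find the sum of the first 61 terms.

15677

w_k = 47 + (k - 0)·7.
w_{60} = 467; S = 61·(47 + 467)/2 = 15677.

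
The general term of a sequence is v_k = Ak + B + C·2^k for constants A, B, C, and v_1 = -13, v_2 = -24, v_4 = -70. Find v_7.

Write the equations: A + B + 2C = -13; 2A + B + 4C = -24; 4A + B + 16C = -70.
Subtracting the first from the second: A + 2C = -11.
Subtracting the second from the third: 2A + 12C = -46.
Solving: C = -3, A = -5, then B = -2.
So v_k = -5·k + (-2) + (-3)·2^k; at k=7 this is -421.

-421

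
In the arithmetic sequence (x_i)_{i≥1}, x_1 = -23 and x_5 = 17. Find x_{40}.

Common difference d = (17 - (-23)) / (5 - 1) = 10.
x_i = -23 + (i - 1)·10.
x_{40} = -23 + 39·10 = 367.

367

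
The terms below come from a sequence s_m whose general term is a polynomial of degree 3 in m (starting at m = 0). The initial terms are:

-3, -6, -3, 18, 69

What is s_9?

1194

1st diffs: -3, 3, 21, 51.
2nd diffs: 6, 18, 30.
3rd diffs: 12, 12 (constant).
So s_m = 2m^3 - 3m^2 - 2m - 3.
Evaluating at m = 9 gives s_9 = 1194.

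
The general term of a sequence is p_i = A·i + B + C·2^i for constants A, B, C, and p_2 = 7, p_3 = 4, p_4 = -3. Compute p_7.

Plug in i = 2, 3, 4: 2A + B + 4C = 7; 3A + B + 8C = 4; 4A + B + 16C = -3.
Subtracting the first from the second: A + 4C = -3.
Subtracting the second from the third: A + 8C = -7.
Solving: C = -1, A = 1, then B = 9.
Hence p_7 = 1·7 + 9 + (-1)·128 = -112.

-112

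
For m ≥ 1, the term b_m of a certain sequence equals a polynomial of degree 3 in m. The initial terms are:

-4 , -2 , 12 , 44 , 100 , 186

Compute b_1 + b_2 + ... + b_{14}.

10500

1st diffs: 2, 14, 32, 56, 86.
2nd diffs: 12, 18, 24, 30.
3rd diffs: 6, 6, 6 (constant).
Newton forward-difference form: b_m = -4 + 2·C(m-1,1) + 12·C(m-1,2) + 6·C(m-1,3).
Continuing: …, 308, 472, 684, 950, …, b_{14} = 2674.
Summing m = 1..14 (14 terms) gives 10500.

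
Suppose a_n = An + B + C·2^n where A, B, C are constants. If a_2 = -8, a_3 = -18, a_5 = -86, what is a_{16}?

Write the equations: 2A + B + 4C = -8; 3A + B + 8C = -18; 5A + B + 32C = -86.
Subtracting the first from the second: A + 4C = -10.
Subtracting the second from the third: 2A + 24C = -68.
Solving: C = -3, A = 2, then B = 0.
Hence a_{16} = 2·16 + 0 + (-3)·65536 = -196576.

-196576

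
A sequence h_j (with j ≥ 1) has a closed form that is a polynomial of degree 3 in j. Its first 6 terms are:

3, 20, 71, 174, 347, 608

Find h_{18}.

17156

1st diffs: 17, 51, 103, 173, 261.
2nd diffs: 34, 52, 70, 88.
3rd diffs: 18, 18, 18 (constant).
Newton forward-difference form: h_j = 3 + 17·C(j-1,1) + 34·C(j-1,2) + 18·C(j-1,3).
At j = 18: j-1 = 17, so h_{18} = 3 + 289 + 4624 + 12240 = 17156.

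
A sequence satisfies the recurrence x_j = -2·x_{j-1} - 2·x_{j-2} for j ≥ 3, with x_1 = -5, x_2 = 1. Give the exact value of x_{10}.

Compute successive terms:
x_3 = 8, x_4 = -18, x_5 = 20, x_6 = -4, x_7 = -32, x_8 = 72, x_9 = -80, x_{10} = 16.

16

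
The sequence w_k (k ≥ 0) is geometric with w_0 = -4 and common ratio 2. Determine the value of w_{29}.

w_k = (-4)·2^(k-0).
w_{29} = (-4)·2^29 = -2147483648.

-2147483648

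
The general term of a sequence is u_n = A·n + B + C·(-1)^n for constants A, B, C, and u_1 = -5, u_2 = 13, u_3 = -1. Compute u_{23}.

At n = 1, 2, 3: A + B - C = -5; 2A + B + C = 13; 3A + B - C = -1.
Subtracting the first from the second: A + 2C = 18.
Subtracting the second from the third: A - 2C = -14.
Solving: C = 8, A = 2, then B = 1.
Therefore u_{23} = 46 + 1 + 8·(-1) = 39.

39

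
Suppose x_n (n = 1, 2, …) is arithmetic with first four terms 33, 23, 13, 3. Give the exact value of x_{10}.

Common difference d = -10.
x_n = 33 + (n - 1)·(-10).
x_{10} = 33 + 9·(-10) = -57.

-57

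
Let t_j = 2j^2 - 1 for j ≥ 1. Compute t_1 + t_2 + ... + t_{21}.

6601

Over j = 1..21: Σj = 231, Σj² = 3311.
Total = (2)·3311 + (-1)·21 = 6601.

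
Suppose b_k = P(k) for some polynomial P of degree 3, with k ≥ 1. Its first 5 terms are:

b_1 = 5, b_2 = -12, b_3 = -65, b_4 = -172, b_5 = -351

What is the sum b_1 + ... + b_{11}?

1st diffs: -17, -53, -107, -179.
2nd diffs: -36, -54, -72.
3rd diffs: -18, -18 (constant).
So b_k = -3k^3 + 4k + 4.
Continuing: …, -620, -997, -1500, -2147, …, b_{11} = -3945.
Summing k = 1..11 (11 terms) gives -12760.

-12760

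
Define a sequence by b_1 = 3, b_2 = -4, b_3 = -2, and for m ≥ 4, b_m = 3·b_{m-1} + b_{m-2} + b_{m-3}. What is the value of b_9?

-3481

b_4 = -7; b_5 = -27; b_6 = -90; b_7 = -304; b_8 = -1029; b_9 = -3481.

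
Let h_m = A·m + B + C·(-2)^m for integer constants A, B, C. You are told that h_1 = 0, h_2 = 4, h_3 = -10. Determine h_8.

At m = 1, 2, 3: A + B - 2C = 0; 2A + B + 4C = 4; 3A + B - 8C = -10.
Subtracting the first from the second: A + 6C = 4.
Subtracting the second from the third: A - 12C = -14.
Solving: C = 1, A = -2, then B = 4.
Therefore h_8 = -16 + 4 + 1·256 = 244.

244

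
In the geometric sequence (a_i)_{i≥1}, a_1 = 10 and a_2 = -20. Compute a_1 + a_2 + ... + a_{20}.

-3495250

Common ratio r = -2.
a_i = 10·(-2)^(i-1).
S = 10·((-2)^20 - 1)/(-2 - 1) = 10·(1048576 - 1)/(-3) = -3495250.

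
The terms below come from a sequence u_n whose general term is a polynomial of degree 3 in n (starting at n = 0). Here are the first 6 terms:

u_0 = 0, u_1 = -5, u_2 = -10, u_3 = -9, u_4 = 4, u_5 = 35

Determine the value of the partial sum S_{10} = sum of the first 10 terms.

1st diffs: -5, -5, 1, 13, 31.
2nd diffs: 0, 6, 12, 18.
3rd diffs: 6, 6, 6 (constant).
So u_n = n^3 - 3n^2 - 3n.
Continuing: 90, 175, 296, 459.
Summing n = 0..9 (10 terms) gives 1035.

1035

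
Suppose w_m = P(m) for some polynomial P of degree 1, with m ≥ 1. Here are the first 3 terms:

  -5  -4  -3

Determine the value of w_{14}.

1st diffs: 1, 1 (constant).
So w_m = m - 6.
Evaluating at m = 14 gives w_{14} = 8.

8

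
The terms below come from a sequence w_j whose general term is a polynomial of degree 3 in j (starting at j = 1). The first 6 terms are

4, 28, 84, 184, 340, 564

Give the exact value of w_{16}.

1st diffs: 24, 56, 100, 156, 224.
2nd diffs: 32, 44, 56, 68.
3rd diffs: 12, 12, 12 (constant).
Newton forward-difference form: w_j = 4 + 24·C(j-1,1) + 32·C(j-1,2) + 12·C(j-1,3).
At j = 16: j-1 = 15, so w_{16} = 4 + 360 + 3360 + 5460 = 9184.

9184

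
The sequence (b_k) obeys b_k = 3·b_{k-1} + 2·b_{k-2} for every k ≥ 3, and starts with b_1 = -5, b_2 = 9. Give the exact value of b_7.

Iterate the recurrence:
b_3 = 17;  b_4 = 69;  b_5 = 241;  b_6 = 861;  b_7 = 3065.

3065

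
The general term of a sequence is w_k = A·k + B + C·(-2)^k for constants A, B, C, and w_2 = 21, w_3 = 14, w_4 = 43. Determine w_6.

At k = 2, 3, 4: 2A + B + 4C = 21; 3A + B - 8C = 14; 4A + B + 16C = 43.
Subtracting the first from the second: A - 12C = -7.
Subtracting the second from the third: A + 24C = 29.
Solving: C = 1, A = 5, then B = 7.
Hence w_6 = 5·6 + 7 + 1·64 = 101.

101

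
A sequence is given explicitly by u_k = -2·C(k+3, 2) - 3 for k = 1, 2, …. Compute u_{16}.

-345

C(19, 2) = 171, so u_{16} = -345.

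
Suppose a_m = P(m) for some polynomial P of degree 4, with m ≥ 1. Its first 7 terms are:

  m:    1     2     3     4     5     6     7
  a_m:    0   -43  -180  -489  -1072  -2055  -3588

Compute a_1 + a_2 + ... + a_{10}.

1st diffs: -43, -137, -309, -583, -983, -1533.
2nd diffs: -94, -172, -274, -400, -550.
3rd diffs: -78, -102, -126, -150.
4th diffs: -24, -24, -24 (constant).
Newton forward-difference form: a_m = (-43)·C(m-1,1) + (-94)·C(m-1,2) + (-78)·C(m-1,3) + (-24)·C(m-1,4).
Continuing: -5845, -9024, -13347.
Summing m = 1..10 (10 terms) gives -35643.

-35643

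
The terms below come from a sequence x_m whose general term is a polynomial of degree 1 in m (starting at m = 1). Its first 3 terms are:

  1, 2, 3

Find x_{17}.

1st diffs: 1, 1 (constant).
So x_m = m.
Evaluating at m = 17 gives x_{17} = 17.

17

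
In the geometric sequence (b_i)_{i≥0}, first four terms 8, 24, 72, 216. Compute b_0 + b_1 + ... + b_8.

78728

Common ratio r = 3.
b_i = 8·3^(i-0).
S = 8·(3^9 - 1)/(3 - 1) = 8·(19683 - 1)/(2) = 78728.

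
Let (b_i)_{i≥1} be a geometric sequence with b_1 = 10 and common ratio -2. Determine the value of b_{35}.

b_i = 10·(-2)^(i-1).
b_{35} = 10·(-2)^34 = 171798691840.

171798691840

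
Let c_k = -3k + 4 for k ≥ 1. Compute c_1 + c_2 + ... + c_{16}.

-344

Over k = 1..16: Σk = 136.
Total = (-3)·136 + (4)·16 = -344.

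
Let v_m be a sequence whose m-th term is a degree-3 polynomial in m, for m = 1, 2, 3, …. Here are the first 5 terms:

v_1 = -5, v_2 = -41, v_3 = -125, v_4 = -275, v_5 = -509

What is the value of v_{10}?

-3569

1st diffs: -36, -84, -150, -234.
2nd diffs: -48, -66, -84.
3rd diffs: -18, -18 (constant).
Newton forward-difference form: v_m = -5 + (-36)·C(m-1,1) + (-48)·C(m-1,2) + (-18)·C(m-1,3).
At m = 10: m-1 = 9, so v_{10} = -5 - 324 - 1728 - 1512 = -3569.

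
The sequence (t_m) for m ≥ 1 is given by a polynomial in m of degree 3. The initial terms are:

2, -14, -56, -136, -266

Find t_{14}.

1st diffs: -16, -42, -80, -130.
2nd diffs: -26, -38, -50.
3rd diffs: -12, -12 (constant).
So t_m = -2m^3 - m^2 + m + 4.
Evaluating at m = 14 gives t_{14} = -5666.

-5666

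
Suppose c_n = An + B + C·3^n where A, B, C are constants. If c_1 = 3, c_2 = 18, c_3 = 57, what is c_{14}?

9565974

At n = 1, 2, 3: A + B + 3C = 3; 2A + B + 9C = 18; 3A + B + 27C = 57.
Subtracting the first from the second: A + 6C = 15.
Subtracting the second from the third: A + 18C = 39.
Solving: C = 2, A = 3, then B = -6.
Therefore c_{14} = 42 + (-6) + 2·4782969 = 9565974.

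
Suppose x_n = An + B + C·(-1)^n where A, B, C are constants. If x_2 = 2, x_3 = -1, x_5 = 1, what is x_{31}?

Plug in n = 2, 3, 5: 2A + B + C = 2; 3A + B - C = -1; 5A + B - C = 1.
Subtracting the first from the second: A - 2C = -3.
Subtracting the second from the third: 2A = 2.
Solving: C = 2, A = 1, then B = -2.
So x_n = 1·n + (-2) + 2·(-1)^n; at n=31 this is 27.

27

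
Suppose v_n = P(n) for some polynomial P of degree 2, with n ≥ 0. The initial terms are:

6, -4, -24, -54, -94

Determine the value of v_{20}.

1st diffs: -10, -20, -30, -40.
2nd diffs: -10, -10, -10 (constant).
So v_n = -5n^2 - 5n + 6.
Evaluating at n = 20 gives v_{20} = -2094.

-2094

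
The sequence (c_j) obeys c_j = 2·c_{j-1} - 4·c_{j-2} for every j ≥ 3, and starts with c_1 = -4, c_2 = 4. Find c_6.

c_3 = 24  c_4 = 32  c_5 = -32  c_6 = -192.

-192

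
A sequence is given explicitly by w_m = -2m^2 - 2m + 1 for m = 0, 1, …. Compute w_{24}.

-1199

w_{24} = -2·24^2 - 2·24 + 1 = -1199.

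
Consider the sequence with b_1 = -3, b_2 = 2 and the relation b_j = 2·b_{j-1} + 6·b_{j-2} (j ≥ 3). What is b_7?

b_3 = -14;  b_4 = -16;  b_5 = -116;  b_6 = -328;  b_7 = -1352.

-1352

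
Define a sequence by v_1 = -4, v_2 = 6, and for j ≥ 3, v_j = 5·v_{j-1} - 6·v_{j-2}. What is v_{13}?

Step forward from the initial values:
v_3 = 54;  v_4 = 234;  v_5 = 846;  …;  v_{10} = 266346;  v_{11} = 808254;  v_{12} = 2443194;  v_{13} = 7366446.
(Characteristic roots are 3 and 2.)

7366446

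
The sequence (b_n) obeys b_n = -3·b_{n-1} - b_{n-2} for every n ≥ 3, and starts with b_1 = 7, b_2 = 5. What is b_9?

-7574

Iterate the recurrence:
b_3 = -22; b_4 = 61; b_5 = -161; b_6 = 422; b_7 = -1105; b_8 = 2893; b_9 = -7574.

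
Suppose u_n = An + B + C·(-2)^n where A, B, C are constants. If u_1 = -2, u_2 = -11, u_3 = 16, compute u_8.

At n = 1, 2, 3: A + B - 2C = -2; 2A + B + 4C = -11; 3A + B - 8C = 16.
Subtracting the first from the second: A + 6C = -9.
Subtracting the second from the third: A - 12C = 27.
Solving: C = -2, A = 3, then B = -9.
Hence u_8 = 3·8 + (-9) + (-2)·256 = -497.

-497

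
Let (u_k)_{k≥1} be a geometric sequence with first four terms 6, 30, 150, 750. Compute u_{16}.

Common ratio r = 5.
u_k = 6·5^(k-1).
u_{16} = 6·5^15 = 183105468750.

183105468750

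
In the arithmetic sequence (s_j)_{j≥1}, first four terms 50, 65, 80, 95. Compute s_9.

170

Common difference d = 15.
s_j = 50 + (j - 1)·15.
s_9 = 50 + 8·15 = 170.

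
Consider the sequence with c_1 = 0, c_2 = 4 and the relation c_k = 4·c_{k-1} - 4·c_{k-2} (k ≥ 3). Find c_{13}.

c_3 = 16;  c_4 = 48;  c_5 = 128;  …;  c_{10} = 9216;  c_{11} = 20480;  c_{12} = 45056;  c_{13} = 98304.
(Characteristic roots are 2 and 2.)

98304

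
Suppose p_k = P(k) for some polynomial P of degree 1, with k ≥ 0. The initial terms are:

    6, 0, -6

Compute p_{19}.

1st diffs: -6, -6 (constant).
So p_k = -6k + 6.
Evaluating at k = 19 gives p_{19} = -108.

-108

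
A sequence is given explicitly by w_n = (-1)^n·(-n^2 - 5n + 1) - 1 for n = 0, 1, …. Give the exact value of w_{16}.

(-1)^16 = 1; -n^2 - 5n + 1 at n=16 is -335; so w_{16} = -336.

-336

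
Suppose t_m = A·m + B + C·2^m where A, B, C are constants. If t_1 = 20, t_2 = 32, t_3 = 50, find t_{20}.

At m = 1, 2, 3: A + B + 2C = 20; 2A + B + 4C = 32; 3A + B + 8C = 50.
Subtracting the first from the second: A + 2C = 12.
Subtracting the second from the third: A + 4C = 18.
Solving: C = 3, A = 6, then B = 8.
Therefore t_{20} = 120 + 8 + 3·1048576 = 3145856.

3145856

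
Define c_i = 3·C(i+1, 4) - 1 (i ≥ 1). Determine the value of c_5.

44

C(6, 4) = 15, so c_5 = 44.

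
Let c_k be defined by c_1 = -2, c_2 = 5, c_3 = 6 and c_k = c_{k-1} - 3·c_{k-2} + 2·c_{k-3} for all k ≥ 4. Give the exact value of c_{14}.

-25

Step forward from the initial values:
c_4 = -13;  c_5 = -21;  c_6 = 30;  …;  c_{11} = 611;  c_{12} = -170;  c_{13} = -1757;  c_{14} = -25.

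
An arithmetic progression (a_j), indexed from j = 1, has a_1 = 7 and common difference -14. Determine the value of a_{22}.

a_j = 7 + (j - 1)·(-14).
a_{22} = 7 + 21·(-14) = -287.

-287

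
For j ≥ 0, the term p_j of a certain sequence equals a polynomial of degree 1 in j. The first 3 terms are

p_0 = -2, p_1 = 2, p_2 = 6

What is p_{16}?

62

1st diffs: 4, 4 (constant).
So p_j = 4j - 2.
Evaluating at j = 16 gives p_{16} = 62.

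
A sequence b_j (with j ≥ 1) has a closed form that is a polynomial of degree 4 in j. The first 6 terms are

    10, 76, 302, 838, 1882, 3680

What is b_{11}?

35950

1st diffs: 66, 226, 536, 1044, 1798.
2nd diffs: 160, 310, 508, 754.
3rd diffs: 150, 198, 246.
4th diffs: 48, 48 (constant).
Newton forward-difference form: b_j = 10 + 66·C(j-1,1) + 160·C(j-1,2) + 150·C(j-1,3) + 48·C(j-1,4).
At j = 11: j-1 = 10, so b_{11} = 10 + 660 + 7200 + 18000 + 10080 = 35950.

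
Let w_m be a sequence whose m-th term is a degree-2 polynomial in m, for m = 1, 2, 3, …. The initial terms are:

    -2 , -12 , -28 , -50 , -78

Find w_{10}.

-308

1st diffs: -10, -16, -22, -28.
2nd diffs: -6, -6, -6 (constant).
So w_m = -3m^2 - m + 2.
Evaluating at m = 10 gives w_{10} = -308.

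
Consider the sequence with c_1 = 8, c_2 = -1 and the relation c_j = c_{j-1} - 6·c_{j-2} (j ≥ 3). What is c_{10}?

Compute successive terms:
c_3 = -49;  c_4 = -43;  c_5 = 251;  c_6 = 509;  c_7 = -997;  c_8 = -4051;  c_9 = 1931;  c_{10} = 26237.

26237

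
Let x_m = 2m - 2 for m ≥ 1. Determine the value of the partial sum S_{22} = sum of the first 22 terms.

Over m = 1..22: Σm = 253.
Total = (2)·253 + (-2)·22 = 462.

462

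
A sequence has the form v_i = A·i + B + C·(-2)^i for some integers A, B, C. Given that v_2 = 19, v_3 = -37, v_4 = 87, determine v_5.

Write the equations: 2A + B + 4C = 19; 3A + B - 8C = -37; 4A + B + 16C = 87.
Subtracting the first from the second: A - 12C = -56.
Subtracting the second from the third: A + 24C = 124.
Solving: C = 5, A = 4, then B = -9.
Therefore v_5 = 20 + (-9) + 5·(-32) = -149.

-149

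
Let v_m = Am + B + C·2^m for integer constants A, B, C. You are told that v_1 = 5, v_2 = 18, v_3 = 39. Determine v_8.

At m = 1, 2, 3: A + B + 2C = 5; 2A + B + 4C = 18; 3A + B + 8C = 39.
Subtracting the first from the second: A + 2C = 13.
Subtracting the second from the third: A + 4C = 21.
Solving: C = 4, A = 5, then B = -8.
Therefore v_8 = 40 + (-8) + 4·256 = 1056.

1056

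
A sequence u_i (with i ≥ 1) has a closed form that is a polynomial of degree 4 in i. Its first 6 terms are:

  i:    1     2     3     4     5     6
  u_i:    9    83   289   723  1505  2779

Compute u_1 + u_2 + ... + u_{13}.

143169

1st diffs: 74, 206, 434, 782, 1274.
2nd diffs: 132, 228, 348, 492.
3rd diffs: 96, 120, 144.
4th diffs: 24, 24 (constant).
Newton forward-difference form: u_i = 9 + 74·C(i-1,1) + 132·C(i-1,2) + 96·C(i-1,3) + 24·C(i-1,4).
Continuing: …, 4713, 7499, 11353, 16515, …, u_{13} = 42609.
Summing i = 1..13 (13 terms) gives 143169.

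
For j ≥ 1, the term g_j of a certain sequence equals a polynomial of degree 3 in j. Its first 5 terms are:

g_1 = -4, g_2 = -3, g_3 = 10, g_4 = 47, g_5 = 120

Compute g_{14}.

1st diffs: 1, 13, 37, 73.
2nd diffs: 12, 24, 36.
3rd diffs: 12, 12 (constant).
So g_j = 2j^3 - 6j^2 + 5j - 5.
Evaluating at j = 14 gives g_{14} = 4377.

4377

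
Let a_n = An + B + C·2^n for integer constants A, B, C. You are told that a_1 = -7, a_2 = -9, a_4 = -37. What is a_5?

-81

Write the equations: A + B + 2C = -7; 2A + B + 4C = -9; 4A + B + 16C = -37.
Subtracting the first from the second: A + 2C = -2.
Subtracting the second from the third: 2A + 12C = -28.
Solving: C = -3, A = 4, then B = -5.
Hence a_5 = 4·5 + (-5) + (-3)·32 = -81.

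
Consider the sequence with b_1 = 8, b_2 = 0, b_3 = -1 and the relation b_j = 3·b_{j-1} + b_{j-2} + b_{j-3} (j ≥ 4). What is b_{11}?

20555

Iterate the recurrence:
b_4 = 5; b_5 = 14; b_6 = 46; b_7 = 157; b_8 = 531; b_9 = 1796; b_{10} = 6076; b_{11} = 20555.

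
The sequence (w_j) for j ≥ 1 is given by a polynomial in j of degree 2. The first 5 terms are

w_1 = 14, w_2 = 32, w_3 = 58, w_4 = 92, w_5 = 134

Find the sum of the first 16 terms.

6864

1st diffs: 18, 26, 34, 42.
2nd diffs: 8, 8, 8 (constant).
Newton forward-difference form: w_j = 14 + 18·C(j-1,1) + 8·C(j-1,2).
Continuing: …, 184, 242, 308, 382, …, w_{16} = 1124.
Summing j = 1..16 (16 terms) gives 6864.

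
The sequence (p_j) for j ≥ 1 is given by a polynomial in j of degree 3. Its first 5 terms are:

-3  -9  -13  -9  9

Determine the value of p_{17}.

1st diffs: -6, -4, 4, 18.
2nd diffs: 2, 8, 14.
3rd diffs: 6, 6 (constant).
Newton forward-difference form: p_j = -3 + (-6)·C(j-1,1) + 2·C(j-1,2) + 6·C(j-1,3).
At j = 17: j-1 = 16, so p_{17} = -3 - 96 + 240 + 3360 = 3501.

3501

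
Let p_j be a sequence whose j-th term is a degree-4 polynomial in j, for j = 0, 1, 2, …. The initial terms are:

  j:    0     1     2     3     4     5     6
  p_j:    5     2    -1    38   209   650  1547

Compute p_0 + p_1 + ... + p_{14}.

201234

1st diffs: -3, -3, 39, 171, 441, 897.
2nd diffs: 0, 42, 132, 270, 456.
3rd diffs: 42, 90, 138, 186.
4th diffs: 48, 48, 48 (constant).
So p_j = 2j^4 - 5j^3 + j^2 - j + 5.
Continuing: …, 3134, 5693, 9554, 15095, …, p_{14} = 63299.
Summing j = 0..14 (15 terms) gives 201234.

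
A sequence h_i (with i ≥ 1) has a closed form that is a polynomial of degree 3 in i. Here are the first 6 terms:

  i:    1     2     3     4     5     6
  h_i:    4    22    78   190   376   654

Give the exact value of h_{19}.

20830

1st diffs: 18, 56, 112, 186, 278.
2nd diffs: 38, 56, 74, 92.
3rd diffs: 18, 18, 18 (constant).
Newton forward-difference form: h_i = 4 + 18·C(i-1,1) + 38·C(i-1,2) + 18·C(i-1,3).
At i = 19: i-1 = 18, so h_{19} = 4 + 324 + 5814 + 14688 = 20830.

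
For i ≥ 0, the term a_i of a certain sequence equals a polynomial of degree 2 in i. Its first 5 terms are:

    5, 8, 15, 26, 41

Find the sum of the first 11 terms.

1st diffs: 3, 7, 11, 15.
2nd diffs: 4, 4, 4 (constant).
Newton forward-difference form: a_i = 5 + 3·C(i,1) + 4·C(i,2).
Continuing: …, 60, 83, 110, 141, …, a_{10} = 215.
Summing i = 0..10 (11 terms) gives 880.

880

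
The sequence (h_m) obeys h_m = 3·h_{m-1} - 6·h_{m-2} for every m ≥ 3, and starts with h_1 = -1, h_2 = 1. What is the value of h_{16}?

487701

h_3 = 9;  h_4 = 21;  h_5 = 9;  …;  h_{13} = -57591;  h_{14} = -182979;  h_{15} = -203391;  h_{16} = 487701.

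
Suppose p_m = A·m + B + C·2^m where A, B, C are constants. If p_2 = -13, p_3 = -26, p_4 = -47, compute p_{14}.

Plug in m = 2, 3, 4: 2A + B + 4C = -13; 3A + B + 8C = -26; 4A + B + 16C = -47.
Subtracting the first from the second: A + 4C = -13.
Subtracting the second from the third: A + 8C = -21.
Solving: C = -2, A = -5, then B = 5.
Therefore p_{14} = -70 + 5 + (-2)·16384 = -32833.

-32833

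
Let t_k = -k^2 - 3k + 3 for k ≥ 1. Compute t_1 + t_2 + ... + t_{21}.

-3941

Over k = 1..21: Σk = 231, Σk² = 3311.
Total = (-1)·3311 + (-3)·231 + (3)·21 = -3941.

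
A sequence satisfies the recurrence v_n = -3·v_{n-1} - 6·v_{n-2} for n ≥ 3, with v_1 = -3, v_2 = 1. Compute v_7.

-729

Compute successive terms:
v_3 = 15  v_4 = -51  v_5 = 63  v_6 = 117  v_7 = -729.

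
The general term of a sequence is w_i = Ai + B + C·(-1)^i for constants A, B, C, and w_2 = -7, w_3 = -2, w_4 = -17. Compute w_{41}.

-192

Write the equations: 2A + B + C = -7; 3A + B - C = -2; 4A + B + C = -17.
Subtracting the first from the second: A - 2C = 5.
Subtracting the second from the third: A + 2C = -15.
Solving: C = -5, A = -5, then B = 8.
So w_i = -5·i + 8 + (-5)·(-1)^i; at i=41 this is -192.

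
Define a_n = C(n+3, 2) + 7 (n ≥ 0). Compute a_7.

52

C(10, 2) = 45, so a_7 = 52.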